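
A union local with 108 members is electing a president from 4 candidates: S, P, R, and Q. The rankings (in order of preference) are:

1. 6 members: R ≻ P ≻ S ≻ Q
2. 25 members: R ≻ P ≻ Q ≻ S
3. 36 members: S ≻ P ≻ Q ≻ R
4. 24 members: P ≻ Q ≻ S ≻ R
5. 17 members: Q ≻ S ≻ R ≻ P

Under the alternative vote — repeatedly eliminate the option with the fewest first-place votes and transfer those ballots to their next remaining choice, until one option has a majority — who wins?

Round 1: S 36, P 24, R 31, Q 17. Eliminate Q.
Round 2: S 53, P 24, R 31. Eliminate P.
Round 3: S 77, R 31. S has a majority.

S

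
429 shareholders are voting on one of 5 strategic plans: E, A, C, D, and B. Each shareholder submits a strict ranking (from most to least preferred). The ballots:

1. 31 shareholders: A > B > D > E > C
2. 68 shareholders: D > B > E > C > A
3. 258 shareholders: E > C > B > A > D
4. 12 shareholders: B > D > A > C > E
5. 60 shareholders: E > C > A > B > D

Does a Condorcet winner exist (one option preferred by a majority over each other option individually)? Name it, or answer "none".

E

E vs A: 386–43 for E.
E vs C: 417–12 for E.
E vs D: 318–111 for E.
E vs B: 318–111 for E.
E beats every other option head-to-head.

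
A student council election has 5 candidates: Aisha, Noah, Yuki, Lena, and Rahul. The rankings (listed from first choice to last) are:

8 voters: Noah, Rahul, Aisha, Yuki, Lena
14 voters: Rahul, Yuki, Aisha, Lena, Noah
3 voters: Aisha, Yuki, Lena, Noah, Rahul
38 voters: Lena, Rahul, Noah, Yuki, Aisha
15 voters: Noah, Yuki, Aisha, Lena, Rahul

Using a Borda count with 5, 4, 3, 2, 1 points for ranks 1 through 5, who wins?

Aisha: 8·3 + 14·3 + 3·5 + 38·1 + 15·3 = 164
Noah: 8·5 + 14·1 + 3·2 + 38·3 + 15·5 = 249
Yuki: 8·2 + 14·4 + 3·4 + 38·2 + 15·4 = 220
Lena: 8·1 + 14·2 + 3·3 + 38·5 + 15·2 = 265
Rahul: 8·4 + 14·5 + 3·1 + 38·4 + 15·1 = 272
Rahul has the highest Borda score (272).

Rahul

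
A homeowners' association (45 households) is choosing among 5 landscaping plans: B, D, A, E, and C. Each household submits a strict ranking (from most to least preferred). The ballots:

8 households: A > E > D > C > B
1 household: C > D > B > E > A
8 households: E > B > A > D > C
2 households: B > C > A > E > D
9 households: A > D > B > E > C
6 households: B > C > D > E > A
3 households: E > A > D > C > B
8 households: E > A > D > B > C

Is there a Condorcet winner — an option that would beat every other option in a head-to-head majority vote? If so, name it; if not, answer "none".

E vs B: 27–18 for E.
E vs D: 29–16 for E.
E vs A: 26–19 for E.
E vs C: 36–9 for E.
E beats every other option head-to-head.

E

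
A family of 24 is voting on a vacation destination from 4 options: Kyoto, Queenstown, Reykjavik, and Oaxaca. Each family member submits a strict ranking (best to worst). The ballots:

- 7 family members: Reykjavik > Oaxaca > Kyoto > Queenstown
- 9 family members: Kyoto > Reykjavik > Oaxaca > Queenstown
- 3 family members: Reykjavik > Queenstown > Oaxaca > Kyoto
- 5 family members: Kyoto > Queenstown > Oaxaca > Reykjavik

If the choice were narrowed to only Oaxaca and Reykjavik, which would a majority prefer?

Reykjavik

Voters preferring Oaxaca to Reykjavik: 5; preferring Reykjavik to Oaxaca: 19.
Reykjavik wins the head-to-head.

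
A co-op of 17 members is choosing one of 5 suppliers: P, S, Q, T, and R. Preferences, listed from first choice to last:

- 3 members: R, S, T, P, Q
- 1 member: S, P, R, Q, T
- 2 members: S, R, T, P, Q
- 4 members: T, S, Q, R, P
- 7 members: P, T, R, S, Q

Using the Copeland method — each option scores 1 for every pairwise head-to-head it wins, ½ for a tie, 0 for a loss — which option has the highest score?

T

P: beats Q; loses to S, T, and R → score 1.
S: beats P and Q; loses to T and R → score 2.
Q: loses to P, S, T, and R → score 0.
T: beats P, S, Q, and R → score 4.
R: beats P, S, and Q; loses to T → score 3.
T has the best pairwise record.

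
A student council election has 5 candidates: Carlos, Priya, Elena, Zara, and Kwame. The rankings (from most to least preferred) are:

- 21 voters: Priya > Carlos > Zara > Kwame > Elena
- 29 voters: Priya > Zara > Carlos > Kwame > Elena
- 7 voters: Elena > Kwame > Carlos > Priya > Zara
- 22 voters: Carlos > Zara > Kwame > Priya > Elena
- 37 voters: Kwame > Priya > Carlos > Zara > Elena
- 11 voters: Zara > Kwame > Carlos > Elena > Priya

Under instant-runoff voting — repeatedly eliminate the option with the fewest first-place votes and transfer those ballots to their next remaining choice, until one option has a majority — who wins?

Round 1: Carlos 22, Priya 50, Elena 7, Zara 11, Kwame 37. Eliminate Elena.
Round 2: Carlos 22, Priya 50, Zara 11, Kwame 44. Eliminate Zara.
Round 3: Carlos 22, Priya 50, Kwame 55. Eliminate Carlos.
Round 4: Priya 50, Kwame 77. Kwame has a majority.

Kwame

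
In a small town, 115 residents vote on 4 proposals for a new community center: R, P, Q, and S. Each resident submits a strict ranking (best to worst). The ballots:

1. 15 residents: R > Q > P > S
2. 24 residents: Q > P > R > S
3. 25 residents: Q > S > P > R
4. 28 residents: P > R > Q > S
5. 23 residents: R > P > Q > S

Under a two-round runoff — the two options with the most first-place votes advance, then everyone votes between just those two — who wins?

Round 1 first-place votes: R 38, P 28, Q 49, S 0.
Q and R advance.
Runoff: Q is preferred to R by 49 voters; R by 66.
R wins the runoff.

R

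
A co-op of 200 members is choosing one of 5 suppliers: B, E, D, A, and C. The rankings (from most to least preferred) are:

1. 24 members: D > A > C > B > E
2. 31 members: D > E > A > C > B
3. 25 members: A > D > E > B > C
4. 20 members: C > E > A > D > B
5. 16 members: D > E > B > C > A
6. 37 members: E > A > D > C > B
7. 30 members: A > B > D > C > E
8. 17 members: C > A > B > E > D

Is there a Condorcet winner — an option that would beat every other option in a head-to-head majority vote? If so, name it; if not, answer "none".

none

Checking pairwise contests:
E beats B 129–71.
D beats E 126–74.
A beats D 129–71.
E beats A 104–96.
E beats C 109–91.
Every option loses at least one head-to-head, so there is no Condorcet winner.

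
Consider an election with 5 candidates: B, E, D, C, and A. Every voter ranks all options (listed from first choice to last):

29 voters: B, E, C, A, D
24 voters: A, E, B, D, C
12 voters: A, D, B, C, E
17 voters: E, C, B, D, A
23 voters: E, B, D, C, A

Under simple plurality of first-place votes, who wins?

E

First-place votes: B 29, E 40, D 0, C 0, A 36.
E has the most first-place votes.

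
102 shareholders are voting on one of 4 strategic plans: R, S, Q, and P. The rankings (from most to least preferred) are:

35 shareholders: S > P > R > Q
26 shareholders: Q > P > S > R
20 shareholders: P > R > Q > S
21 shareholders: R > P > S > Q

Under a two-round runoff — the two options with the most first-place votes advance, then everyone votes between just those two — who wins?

Round 1 first-place votes: R 21, S 35, Q 26, P 20.
S and Q advance.
Runoff: S is preferred to Q by 56 voters; Q by 46.
S wins the runoff.

S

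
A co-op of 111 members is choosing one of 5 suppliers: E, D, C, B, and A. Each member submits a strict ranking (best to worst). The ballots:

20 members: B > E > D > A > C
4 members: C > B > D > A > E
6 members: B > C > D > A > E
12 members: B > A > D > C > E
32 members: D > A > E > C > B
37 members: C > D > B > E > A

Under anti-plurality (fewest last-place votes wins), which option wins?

Last-place votes: E 22, D 0, C 20, B 32, A 37.
D is ranked last by the fewest voters, so D wins.

D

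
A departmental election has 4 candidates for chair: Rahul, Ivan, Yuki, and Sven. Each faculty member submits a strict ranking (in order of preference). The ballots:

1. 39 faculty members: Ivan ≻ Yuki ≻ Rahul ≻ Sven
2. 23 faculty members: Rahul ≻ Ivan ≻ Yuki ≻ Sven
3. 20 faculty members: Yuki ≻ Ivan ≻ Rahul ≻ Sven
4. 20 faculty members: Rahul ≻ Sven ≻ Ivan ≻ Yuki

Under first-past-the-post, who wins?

Rahul

First-place votes: Rahul 43, Ivan 39, Yuki 20, Sven 0.
Rahul has the most first-place votes.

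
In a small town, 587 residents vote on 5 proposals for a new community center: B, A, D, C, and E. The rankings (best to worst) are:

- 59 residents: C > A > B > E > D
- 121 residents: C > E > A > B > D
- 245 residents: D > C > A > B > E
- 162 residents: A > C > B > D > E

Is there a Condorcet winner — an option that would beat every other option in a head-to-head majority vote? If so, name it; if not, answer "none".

C vs B: 587–0 for C.
C vs A: 425–162 for C.
C vs D: 342–245 for C.
C vs E: 587–0 for C.
C beats every other option head-to-head.

C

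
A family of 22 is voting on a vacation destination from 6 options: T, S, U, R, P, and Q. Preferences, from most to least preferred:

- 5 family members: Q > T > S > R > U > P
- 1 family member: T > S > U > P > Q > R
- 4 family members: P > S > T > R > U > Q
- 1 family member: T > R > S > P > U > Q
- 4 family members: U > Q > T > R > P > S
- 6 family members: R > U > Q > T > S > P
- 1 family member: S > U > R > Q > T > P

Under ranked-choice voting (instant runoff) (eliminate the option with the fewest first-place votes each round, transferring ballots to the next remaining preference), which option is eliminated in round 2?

T

Round 1: T 2, S 1, U 4, R 6, P 4, Q 5. Eliminate S.
Round 2: T 2, U 5, R 6, P 4, Q 5. Eliminate T.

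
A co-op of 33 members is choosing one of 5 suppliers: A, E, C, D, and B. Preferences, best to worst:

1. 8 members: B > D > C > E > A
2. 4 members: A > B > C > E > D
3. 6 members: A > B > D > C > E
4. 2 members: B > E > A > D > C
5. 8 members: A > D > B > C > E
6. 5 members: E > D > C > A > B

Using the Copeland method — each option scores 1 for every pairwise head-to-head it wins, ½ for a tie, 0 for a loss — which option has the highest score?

A: beats E, C, D, and B → score 4.
E: loses to A, C, D, and B → score 0.
C: beats E; loses to A, D, and B → score 1.
D: beats E and C; loses to A and B → score 2.
B: beats E, C, and D; loses to A → score 3.
A has the best pairwise record.

A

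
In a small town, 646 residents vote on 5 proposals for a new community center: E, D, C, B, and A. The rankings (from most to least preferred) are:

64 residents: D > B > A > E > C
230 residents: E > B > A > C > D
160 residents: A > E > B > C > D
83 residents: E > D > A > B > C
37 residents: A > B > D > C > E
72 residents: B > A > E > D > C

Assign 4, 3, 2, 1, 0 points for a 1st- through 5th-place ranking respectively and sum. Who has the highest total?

E

E: 64·1 + 230·4 + 160·3 + 83·4 + 37·0 + 72·2 = 1940
D: 64·4 + 230·0 + 160·0 + 83·3 + 37·2 + 72·1 = 651
C: 64·0 + 230·1 + 160·1 + 83·0 + 37·1 + 72·0 = 427
B: 64·3 + 230·3 + 160·2 + 83·1 + 37·3 + 72·4 = 1684
A: 64·2 + 230·2 + 160·4 + 83·2 + 37·4 + 72·3 = 1758
E has the highest Borda score (1940).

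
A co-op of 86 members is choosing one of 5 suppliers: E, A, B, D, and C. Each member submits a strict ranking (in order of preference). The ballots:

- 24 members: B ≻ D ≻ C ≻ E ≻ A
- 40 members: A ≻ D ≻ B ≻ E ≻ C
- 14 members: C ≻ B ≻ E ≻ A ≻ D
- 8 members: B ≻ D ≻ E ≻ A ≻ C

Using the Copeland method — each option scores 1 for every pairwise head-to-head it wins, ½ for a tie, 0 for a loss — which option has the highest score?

E: beats A and C; loses to B and D → score 2.
A: beats D and C; loses to E and B → score 2.
B: beats E, A, D, and C → score 4.
D: beats E and C; loses to A and B → score 2.
C: loses to E, A, B, and D → score 0.
B has the best pairwise record.

B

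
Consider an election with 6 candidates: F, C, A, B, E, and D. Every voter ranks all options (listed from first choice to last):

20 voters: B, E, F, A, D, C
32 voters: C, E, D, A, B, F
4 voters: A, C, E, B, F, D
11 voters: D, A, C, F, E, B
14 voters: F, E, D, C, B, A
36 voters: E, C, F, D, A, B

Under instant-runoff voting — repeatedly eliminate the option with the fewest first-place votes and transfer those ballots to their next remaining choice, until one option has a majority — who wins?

E

Round 1: F 14, C 32, A 4, B 20, E 36, D 11. Eliminate A.
Round 2: F 14, C 36, B 20, E 36, D 11. Eliminate D.
Round 3: F 14, C 47, B 20, E 36. Eliminate F.
Round 4: C 47, B 20, E 50. Eliminate B.
Round 5: C 47, E 70. E has a majority.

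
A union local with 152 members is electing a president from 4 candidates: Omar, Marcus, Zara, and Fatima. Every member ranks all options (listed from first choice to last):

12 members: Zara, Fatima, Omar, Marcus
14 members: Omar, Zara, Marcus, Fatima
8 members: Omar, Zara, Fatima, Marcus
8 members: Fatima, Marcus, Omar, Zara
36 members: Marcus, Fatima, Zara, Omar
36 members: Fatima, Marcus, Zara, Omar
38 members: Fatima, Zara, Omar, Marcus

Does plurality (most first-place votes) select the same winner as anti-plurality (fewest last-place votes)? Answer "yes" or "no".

no

Plurality — first-place votes: Omar 22, Marcus 36, Zara 12, Fatima 82. Winner: Fatima.
Anti-plurality — last-place votes: Omar 72, Marcus 58, Zara 8, Fatima 14. Winner: Zara.
The two methods disagree.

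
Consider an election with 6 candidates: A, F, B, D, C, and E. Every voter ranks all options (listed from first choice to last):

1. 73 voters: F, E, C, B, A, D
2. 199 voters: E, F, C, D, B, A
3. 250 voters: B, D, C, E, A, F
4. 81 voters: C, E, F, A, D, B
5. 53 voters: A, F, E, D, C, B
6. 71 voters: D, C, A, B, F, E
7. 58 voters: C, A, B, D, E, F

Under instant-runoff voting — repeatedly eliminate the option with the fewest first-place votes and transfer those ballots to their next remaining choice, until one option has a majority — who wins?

Round 1: A 53, F 73, B 250, D 71, C 139, E 199. Eliminate A.
Round 2: F 126, B 250, D 71, C 139, E 199. Eliminate D.
Round 3: F 126, B 250, C 210, E 199. Eliminate F.
Round 4: B 250, C 210, E 325. Eliminate C.
Round 5: B 379, E 406. E has a majority.

E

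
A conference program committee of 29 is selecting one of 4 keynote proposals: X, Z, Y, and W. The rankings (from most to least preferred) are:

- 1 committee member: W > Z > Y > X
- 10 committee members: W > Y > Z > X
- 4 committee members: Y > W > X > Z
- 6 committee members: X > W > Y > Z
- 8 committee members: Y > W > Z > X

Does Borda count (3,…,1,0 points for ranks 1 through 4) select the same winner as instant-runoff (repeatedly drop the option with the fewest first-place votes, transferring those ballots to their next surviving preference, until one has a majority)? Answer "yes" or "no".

Borda — scores: X 22, Z 20, Y 63, W 69. Winner: W.
Instant-runoff — R1 X 6, Z 0, Y 12, W 11 (Z out); R2 X 6, Y 12, W 11 (X out); R3 Y 12, W 17 (W winner). Winner: W.
The two methods agree.

yes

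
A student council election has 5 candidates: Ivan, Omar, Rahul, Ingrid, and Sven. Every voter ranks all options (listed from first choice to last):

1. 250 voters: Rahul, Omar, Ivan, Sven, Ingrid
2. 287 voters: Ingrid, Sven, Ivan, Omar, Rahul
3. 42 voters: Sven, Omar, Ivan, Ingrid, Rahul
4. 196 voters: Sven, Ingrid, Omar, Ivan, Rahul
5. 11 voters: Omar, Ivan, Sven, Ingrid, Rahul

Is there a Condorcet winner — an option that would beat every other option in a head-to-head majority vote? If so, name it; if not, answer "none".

Sven

Sven vs Ivan: 525–261 for Sven.
Sven vs Omar: 525–261 for Sven.
Sven vs Rahul: 536–250 for Sven.
Sven vs Ingrid: 499–287 for Sven.
Sven beats every other option head-to-head.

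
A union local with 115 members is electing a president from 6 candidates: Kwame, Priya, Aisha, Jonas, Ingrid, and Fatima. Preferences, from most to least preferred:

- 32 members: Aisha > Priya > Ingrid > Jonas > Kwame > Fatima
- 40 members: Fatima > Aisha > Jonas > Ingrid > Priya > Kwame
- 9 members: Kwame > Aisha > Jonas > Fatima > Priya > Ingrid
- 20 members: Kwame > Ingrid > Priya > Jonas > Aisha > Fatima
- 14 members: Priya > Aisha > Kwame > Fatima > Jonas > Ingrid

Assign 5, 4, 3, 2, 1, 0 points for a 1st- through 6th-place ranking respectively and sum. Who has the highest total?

Kwame: 32·1 + 40·0 + 9·5 + 20·5 + 14·3 = 219
Priya: 32·4 + 40·1 + 9·1 + 20·3 + 14·5 = 307
Aisha: 32·5 + 40·4 + 9·4 + 20·1 + 14·4 = 432
Jonas: 32·2 + 40·3 + 9·3 + 20·2 + 14·1 = 265
Ingrid: 32·3 + 40·2 + 9·0 + 20·4 + 14·0 = 256
Fatima: 32·0 + 40·5 + 9·2 + 20·0 + 14·2 = 246
Aisha has the highest Borda score (432).

Aisha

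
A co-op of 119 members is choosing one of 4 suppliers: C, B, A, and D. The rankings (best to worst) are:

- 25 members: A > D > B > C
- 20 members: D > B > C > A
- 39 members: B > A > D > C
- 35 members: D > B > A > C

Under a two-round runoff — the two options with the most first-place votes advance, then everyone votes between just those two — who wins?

D

Round 1 first-place votes: C 0, B 39, A 25, D 55.
D and B advance.
Runoff: D is preferred to B by 80 voters; B by 39.
D wins the runoff.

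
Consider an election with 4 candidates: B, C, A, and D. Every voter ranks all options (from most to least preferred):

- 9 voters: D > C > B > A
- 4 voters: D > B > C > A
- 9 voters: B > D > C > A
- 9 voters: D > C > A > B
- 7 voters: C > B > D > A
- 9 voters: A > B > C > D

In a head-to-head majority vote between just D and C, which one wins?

D

Voters preferring D to C: 31; preferring C to D: 16.
D wins the head-to-head.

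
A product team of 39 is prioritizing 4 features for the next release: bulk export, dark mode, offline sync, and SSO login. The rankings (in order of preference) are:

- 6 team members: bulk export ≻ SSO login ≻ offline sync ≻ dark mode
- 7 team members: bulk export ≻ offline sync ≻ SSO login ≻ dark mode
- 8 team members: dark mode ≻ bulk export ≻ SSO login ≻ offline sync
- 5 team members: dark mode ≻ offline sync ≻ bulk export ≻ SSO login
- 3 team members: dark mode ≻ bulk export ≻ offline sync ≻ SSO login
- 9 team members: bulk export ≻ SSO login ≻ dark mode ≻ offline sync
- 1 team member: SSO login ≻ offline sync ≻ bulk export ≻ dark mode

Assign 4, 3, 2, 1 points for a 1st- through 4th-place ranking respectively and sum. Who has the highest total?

bulk export

bulk export: 6·4 + 7·4 + 8·3 + 5·2 + 3·3 + 9·4 + 1·2 = 133
dark mode: 6·1 + 7·1 + 8·4 + 5·4 + 3·4 + 9·2 + 1·1 = 96
offline sync: 6·2 + 7·3 + 8·1 + 5·3 + 3·2 + 9·1 + 1·3 = 74
SSO login: 6·3 + 7·2 + 8·2 + 5·1 + 3·1 + 9·3 + 1·4 = 87
bulk export has the highest Borda score (133).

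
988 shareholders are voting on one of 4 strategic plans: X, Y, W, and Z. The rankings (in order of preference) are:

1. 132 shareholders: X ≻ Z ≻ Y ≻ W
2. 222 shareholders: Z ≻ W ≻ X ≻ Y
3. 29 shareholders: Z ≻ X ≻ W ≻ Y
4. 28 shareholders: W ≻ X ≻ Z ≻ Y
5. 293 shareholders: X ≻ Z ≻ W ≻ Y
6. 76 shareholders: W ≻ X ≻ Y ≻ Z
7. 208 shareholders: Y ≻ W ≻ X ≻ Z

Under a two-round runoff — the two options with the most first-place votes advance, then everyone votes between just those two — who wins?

X

Round 1 first-place votes: X 425, Y 208, W 104, Z 251.
X and Z advance.
Runoff: X is preferred to Z by 737 voters; Z by 251.
X wins the runoff.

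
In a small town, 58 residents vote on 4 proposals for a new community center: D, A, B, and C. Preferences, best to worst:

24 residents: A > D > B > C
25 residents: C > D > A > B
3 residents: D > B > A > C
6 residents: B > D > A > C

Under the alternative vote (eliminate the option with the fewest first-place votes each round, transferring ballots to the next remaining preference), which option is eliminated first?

Round 1: D 3, A 24, B 6, C 25. Eliminate D.

D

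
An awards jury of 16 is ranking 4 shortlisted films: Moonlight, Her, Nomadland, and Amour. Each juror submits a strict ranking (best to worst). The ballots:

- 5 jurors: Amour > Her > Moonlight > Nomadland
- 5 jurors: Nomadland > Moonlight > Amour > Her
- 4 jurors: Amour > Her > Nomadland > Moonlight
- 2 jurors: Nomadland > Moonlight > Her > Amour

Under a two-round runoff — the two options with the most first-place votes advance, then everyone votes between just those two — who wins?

Amour

Round 1 first-place votes: Moonlight 0, Her 0, Nomadland 7, Amour 9.
Amour and Nomadland advance.
Runoff: Amour is preferred to Nomadland by 9 voters; Nomadland by 7.
Amour wins the runoff.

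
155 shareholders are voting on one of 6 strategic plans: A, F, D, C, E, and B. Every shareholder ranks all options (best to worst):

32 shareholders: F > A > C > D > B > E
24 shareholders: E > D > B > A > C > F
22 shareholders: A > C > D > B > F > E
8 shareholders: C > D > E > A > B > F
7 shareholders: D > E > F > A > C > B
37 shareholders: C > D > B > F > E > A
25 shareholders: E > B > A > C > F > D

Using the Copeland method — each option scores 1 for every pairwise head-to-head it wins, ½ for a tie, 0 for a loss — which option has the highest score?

C

A: beats F, D, and C; loses to E and B → score 3.
F: beats E; loses to A, D, C, and B → score 1.
D: beats F, E, and B; loses to A and C → score 3.
C: beats F, D, E, and B; loses to A → score 4.
E: beats A; loses to F, D, C, and B → score 1.
B: beats A, F, and E; loses to D and C → score 3.
C has the best pairwise record.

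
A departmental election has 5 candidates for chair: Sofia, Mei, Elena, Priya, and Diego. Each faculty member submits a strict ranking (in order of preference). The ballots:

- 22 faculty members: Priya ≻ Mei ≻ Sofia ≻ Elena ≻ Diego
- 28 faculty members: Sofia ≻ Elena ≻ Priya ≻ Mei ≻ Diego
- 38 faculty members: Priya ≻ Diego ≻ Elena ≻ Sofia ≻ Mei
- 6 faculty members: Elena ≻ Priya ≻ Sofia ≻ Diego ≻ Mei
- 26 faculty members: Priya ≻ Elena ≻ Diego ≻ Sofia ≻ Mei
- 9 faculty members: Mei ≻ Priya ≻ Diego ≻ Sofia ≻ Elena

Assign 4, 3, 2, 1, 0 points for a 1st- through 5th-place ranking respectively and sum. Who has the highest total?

Sofia: 22·2 + 28·4 + 38·1 + 6·2 + 26·1 + 9·1 = 241
Mei: 22·3 + 28·1 + 38·0 + 6·0 + 26·0 + 9·4 = 130
Elena: 22·1 + 28·3 + 38·2 + 6·4 + 26·3 + 9·0 = 284
Priya: 22·4 + 28·2 + 38·4 + 6·3 + 26·4 + 9·3 = 445
Diego: 22·0 + 28·0 + 38·3 + 6·1 + 26·2 + 9·2 = 190
Priya has the highest Borda score (445).

Priya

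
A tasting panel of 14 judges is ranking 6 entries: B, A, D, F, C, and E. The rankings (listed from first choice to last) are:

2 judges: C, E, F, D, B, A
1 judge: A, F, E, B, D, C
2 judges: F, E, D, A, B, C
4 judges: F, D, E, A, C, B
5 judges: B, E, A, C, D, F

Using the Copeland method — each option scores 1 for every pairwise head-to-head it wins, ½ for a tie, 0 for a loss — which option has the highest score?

B: beats C; ties A; loses to D, F, and E → score 1.5.
A: beats C; ties B; loses to D, F, and E → score 1.5.
D: beats B and A; ties C; loses to F and E → score 2.5.
F: beats B, A, and D; ties C and E → score 4.
C: ties D and F; loses to B, A, and E → score 1.
E: beats B, A, D, and C; ties F → score 4.5.
E has the best pairwise record.

E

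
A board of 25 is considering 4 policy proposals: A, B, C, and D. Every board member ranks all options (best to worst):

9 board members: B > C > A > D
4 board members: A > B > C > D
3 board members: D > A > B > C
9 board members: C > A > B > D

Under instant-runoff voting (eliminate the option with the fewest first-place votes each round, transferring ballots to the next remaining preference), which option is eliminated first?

Round 1: A 4, B 9, C 9, D 3. Eliminate D.

D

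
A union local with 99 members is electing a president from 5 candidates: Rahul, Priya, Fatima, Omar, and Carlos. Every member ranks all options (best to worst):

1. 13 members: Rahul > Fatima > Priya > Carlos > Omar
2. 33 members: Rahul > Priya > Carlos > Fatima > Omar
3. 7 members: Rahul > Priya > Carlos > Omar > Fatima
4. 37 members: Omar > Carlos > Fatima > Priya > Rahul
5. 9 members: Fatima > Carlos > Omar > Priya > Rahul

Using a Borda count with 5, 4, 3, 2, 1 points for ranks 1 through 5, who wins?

Carlos

Rahul: 13·5 + 33·5 + 7·5 + 37·1 + 9·1 = 311
Priya: 13·3 + 33·4 + 7·4 + 37·2 + 9·2 = 291
Fatima: 13·4 + 33·2 + 7·1 + 37·3 + 9·5 = 281
Omar: 13·1 + 33·1 + 7·2 + 37·5 + 9·3 = 272
Carlos: 13·2 + 33·3 + 7·3 + 37·4 + 9·4 = 330
Carlos has the highest Borda score (330).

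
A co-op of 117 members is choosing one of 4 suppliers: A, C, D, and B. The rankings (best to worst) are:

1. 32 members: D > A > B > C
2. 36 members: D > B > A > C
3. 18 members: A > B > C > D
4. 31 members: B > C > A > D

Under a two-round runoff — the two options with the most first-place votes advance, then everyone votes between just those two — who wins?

Round 1 first-place votes: A 18, C 0, D 68, B 31.
D and B advance.
Runoff: D is preferred to B by 68 voters; B by 49.
D wins the runoff.

D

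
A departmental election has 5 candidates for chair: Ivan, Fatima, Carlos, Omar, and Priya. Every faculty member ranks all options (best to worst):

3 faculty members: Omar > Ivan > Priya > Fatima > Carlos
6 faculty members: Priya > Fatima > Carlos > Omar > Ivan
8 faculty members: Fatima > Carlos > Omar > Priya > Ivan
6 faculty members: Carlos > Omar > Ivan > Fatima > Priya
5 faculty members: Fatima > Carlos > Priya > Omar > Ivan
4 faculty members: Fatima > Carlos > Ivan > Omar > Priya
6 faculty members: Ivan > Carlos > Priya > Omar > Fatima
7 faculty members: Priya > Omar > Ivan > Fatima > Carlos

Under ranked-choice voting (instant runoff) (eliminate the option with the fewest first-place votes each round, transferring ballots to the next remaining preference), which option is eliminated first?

Omar

Round 1: Ivan 6, Fatima 17, Carlos 6, Omar 3, Priya 13. Eliminate Omar.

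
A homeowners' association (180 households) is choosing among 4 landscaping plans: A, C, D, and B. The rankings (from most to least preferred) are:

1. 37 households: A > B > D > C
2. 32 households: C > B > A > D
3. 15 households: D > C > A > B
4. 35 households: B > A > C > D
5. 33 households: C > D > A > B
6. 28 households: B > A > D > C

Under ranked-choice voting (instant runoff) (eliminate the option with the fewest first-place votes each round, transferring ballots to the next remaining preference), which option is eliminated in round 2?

Round 1: A 37, C 65, D 15, B 63. Eliminate D.
Round 2: A 37, C 80, B 63. Eliminate A.

A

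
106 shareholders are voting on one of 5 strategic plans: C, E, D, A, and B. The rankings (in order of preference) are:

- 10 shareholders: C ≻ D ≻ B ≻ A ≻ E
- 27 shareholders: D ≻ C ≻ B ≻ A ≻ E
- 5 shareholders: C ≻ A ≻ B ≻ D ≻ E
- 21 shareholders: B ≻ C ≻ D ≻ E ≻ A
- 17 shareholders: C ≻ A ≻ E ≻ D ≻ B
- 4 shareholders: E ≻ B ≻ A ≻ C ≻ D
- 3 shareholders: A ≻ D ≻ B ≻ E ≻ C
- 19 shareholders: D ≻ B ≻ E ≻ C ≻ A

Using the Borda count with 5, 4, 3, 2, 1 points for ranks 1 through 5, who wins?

C: 10·5 + 27·4 + 5·5 + 21·4 + 17·5 + 4·2 + 3·1 + 19·2 = 401
E: 10·1 + 27·1 + 5·1 + 21·2 + 17·3 + 4·5 + 3·2 + 19·3 = 218
D: 10·4 + 27·5 + 5·2 + 21·3 + 17·2 + 4·1 + 3·4 + 19·5 = 393
A: 10·2 + 27·2 + 5·4 + 21·1 + 17·4 + 4·3 + 3·5 + 19·1 = 229
B: 10·3 + 27·3 + 5·3 + 21·5 + 17·1 + 4·4 + 3·3 + 19·4 = 349
C has the highest Borda score (401).

C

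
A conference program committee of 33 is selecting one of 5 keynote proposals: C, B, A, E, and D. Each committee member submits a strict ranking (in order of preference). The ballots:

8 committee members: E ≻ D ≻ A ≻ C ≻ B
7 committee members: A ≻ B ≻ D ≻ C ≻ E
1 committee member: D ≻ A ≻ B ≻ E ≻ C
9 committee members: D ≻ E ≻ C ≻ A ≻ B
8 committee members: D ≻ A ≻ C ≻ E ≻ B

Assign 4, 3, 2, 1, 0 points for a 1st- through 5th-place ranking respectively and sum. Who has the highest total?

C: 8·1 + 7·1 + 1·0 + 9·2 + 8·2 = 49
B: 8·0 + 7·3 + 1·2 + 9·0 + 8·0 = 23
A: 8·2 + 7·4 + 1·3 + 9·1 + 8·3 = 80
E: 8·4 + 7·0 + 1·1 + 9·3 + 8·1 = 68
D: 8·3 + 7·2 + 1·4 + 9·4 + 8·4 = 110
D has the highest Borda score (110).

D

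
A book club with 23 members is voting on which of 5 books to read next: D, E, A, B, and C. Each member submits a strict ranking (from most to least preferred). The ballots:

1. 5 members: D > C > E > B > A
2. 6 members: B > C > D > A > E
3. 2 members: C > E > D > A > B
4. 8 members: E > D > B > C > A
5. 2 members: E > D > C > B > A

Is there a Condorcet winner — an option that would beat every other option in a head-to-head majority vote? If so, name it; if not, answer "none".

Checking pairwise contests:
E beats D 12–11.
C beats E 13–10.
D beats A 23–0.
D beats B 17–6.
D beats C 15–8.
Every option loses at least one head-to-head, so there is no Condorcet winner.

none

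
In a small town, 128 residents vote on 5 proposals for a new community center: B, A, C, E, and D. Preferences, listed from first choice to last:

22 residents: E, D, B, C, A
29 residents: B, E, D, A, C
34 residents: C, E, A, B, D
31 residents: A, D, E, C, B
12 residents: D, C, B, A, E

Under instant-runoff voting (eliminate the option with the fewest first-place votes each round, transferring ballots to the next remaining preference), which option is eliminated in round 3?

A

Round 1: B 29, A 31, C 34, E 22, D 12. Eliminate D.
Round 2: B 29, A 31, C 46, E 22. Eliminate E.
Round 3: B 51, A 31, C 46. Eliminate A.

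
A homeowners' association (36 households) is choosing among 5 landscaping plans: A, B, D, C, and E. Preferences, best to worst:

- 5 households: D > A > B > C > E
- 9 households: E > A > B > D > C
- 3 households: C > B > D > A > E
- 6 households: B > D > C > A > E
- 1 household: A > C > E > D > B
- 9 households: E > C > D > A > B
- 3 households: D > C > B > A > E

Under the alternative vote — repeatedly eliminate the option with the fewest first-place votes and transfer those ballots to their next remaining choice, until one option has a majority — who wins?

Round 1: A 1, B 6, D 8, C 3, E 18. Eliminate A.
Round 2: B 6, D 8, C 4, E 18. Eliminate C.
Round 3: B 9, D 8, E 19. E has a majority.

E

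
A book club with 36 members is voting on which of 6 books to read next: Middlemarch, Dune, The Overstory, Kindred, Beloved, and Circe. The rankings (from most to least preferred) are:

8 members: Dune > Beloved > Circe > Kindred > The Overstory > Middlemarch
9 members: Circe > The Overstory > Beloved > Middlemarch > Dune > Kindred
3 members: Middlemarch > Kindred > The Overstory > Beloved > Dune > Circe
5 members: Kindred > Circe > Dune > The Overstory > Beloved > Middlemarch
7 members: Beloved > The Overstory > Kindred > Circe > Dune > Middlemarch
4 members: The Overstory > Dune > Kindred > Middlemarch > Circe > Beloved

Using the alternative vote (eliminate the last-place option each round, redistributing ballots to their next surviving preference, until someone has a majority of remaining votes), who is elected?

Dune

Round 1: Middlemarch 3, Dune 8, The Overstory 4, Kindred 5, Beloved 7, Circe 9. Eliminate Middlemarch.
Round 2: Dune 8, The Overstory 4, Kindred 8, Beloved 7, Circe 9. Eliminate The Overstory.
Round 3: Dune 12, Kindred 8, Beloved 7, Circe 9. Eliminate Beloved.
Round 4: Dune 12, Kindred 15, Circe 9. Eliminate Circe.
Round 5: Dune 21, Kindred 15. Dune has a majority.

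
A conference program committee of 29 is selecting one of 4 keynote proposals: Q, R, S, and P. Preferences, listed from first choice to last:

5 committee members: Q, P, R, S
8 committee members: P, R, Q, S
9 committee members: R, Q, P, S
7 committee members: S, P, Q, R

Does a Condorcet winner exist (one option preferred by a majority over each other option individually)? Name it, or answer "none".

P vs Q: 15–14 for P.
P vs R: 20–9 for P.
P vs S: 22–7 for P.
P beats every other option head-to-head.

P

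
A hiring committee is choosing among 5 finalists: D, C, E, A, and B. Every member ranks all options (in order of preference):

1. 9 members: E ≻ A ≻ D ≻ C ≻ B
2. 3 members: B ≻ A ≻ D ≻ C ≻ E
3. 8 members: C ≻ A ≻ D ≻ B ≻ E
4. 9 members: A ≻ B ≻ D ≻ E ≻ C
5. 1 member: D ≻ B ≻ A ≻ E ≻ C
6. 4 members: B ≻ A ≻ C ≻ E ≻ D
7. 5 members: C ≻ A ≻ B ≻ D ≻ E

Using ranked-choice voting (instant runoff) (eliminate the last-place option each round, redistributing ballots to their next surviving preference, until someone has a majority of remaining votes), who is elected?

A

Round 1: D 1, C 13, E 9, A 9, B 7. Eliminate D.
Round 2: C 13, E 9, A 9, B 8. Eliminate B.
Round 3: C 13, E 9, A 17. Eliminate E.
Round 4: C 13, A 26. A has a majority.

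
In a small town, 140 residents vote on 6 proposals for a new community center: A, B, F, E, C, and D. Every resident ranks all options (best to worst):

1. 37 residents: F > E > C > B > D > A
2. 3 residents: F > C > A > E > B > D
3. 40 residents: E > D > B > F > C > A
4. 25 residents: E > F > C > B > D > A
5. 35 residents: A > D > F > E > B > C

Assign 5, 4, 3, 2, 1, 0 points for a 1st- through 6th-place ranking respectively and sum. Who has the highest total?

E

A: 37·0 + 3·3 + 40·0 + 25·0 + 35·5 = 184
B: 37·2 + 3·1 + 40·3 + 25·2 + 35·1 = 282
F: 37·5 + 3·5 + 40·2 + 25·4 + 35·3 = 485
E: 37·4 + 3·2 + 40·5 + 25·5 + 35·2 = 549
C: 37·3 + 3·4 + 40·1 + 25·3 + 35·0 = 238
D: 37·1 + 3·0 + 40·4 + 25·1 + 35·4 = 362
E has the highest Borda score (549).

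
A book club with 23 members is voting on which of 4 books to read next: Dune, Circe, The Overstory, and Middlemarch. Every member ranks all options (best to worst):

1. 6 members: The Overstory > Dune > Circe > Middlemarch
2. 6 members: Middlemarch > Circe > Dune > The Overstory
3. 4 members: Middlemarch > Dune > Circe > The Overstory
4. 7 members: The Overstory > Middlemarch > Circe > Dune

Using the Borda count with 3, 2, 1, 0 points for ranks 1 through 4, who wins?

Dune: 6·2 + 6·1 + 4·2 + 7·0 = 26
Circe: 6·1 + 6·2 + 4·1 + 7·1 = 29
The Overstory: 6·3 + 6·0 + 4·0 + 7·3 = 39
Middlemarch: 6·0 + 6·3 + 4·3 + 7·2 = 44
Middlemarch has the highest Borda score (44).

Middlemarch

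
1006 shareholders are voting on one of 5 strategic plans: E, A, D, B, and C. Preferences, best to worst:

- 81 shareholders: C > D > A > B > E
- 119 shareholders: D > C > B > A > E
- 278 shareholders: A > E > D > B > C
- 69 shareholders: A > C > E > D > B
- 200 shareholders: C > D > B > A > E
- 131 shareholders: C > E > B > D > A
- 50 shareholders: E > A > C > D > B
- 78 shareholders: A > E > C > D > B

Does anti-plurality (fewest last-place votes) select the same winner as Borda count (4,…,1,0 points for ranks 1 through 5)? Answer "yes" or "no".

no

Anti-plurality — last-place votes: E 400, A 131, D 0, B 197, C 278. Winner: D.
Borda — scores: E 1799, A 2331, D 2203, B 1259, C 2468. Winner: C.
The two methods disagree.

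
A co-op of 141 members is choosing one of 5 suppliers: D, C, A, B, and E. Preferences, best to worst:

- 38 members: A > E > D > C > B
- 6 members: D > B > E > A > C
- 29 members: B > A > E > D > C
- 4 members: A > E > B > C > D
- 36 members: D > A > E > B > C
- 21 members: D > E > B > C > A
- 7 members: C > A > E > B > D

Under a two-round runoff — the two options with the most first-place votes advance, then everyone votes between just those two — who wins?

Round 1 first-place votes: D 63, C 7, A 42, B 29, E 0.
D and A advance.
Runoff: D is preferred to A by 63 voters; A by 78.
A wins the runoff.

A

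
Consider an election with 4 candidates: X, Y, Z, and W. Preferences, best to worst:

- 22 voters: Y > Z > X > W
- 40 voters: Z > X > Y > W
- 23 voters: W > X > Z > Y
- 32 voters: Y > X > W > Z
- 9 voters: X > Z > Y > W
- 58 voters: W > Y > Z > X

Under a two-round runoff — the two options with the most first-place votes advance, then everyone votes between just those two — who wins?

Round 1 first-place votes: X 9, Y 54, Z 40, W 81.
W and Y advance.
Runoff: W is preferred to Y by 81 voters; Y by 103.
Y wins the runoff.

Y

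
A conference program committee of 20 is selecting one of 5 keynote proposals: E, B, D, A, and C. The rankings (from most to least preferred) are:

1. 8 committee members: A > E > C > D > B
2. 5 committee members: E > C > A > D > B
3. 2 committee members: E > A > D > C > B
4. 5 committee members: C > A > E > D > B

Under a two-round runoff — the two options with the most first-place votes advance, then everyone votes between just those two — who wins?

A

Round 1 first-place votes: E 7, B 0, D 0, A 8, C 5.
A and E advance.
Runoff: A is preferred to E by 13 voters; E by 7.
A wins the runoff.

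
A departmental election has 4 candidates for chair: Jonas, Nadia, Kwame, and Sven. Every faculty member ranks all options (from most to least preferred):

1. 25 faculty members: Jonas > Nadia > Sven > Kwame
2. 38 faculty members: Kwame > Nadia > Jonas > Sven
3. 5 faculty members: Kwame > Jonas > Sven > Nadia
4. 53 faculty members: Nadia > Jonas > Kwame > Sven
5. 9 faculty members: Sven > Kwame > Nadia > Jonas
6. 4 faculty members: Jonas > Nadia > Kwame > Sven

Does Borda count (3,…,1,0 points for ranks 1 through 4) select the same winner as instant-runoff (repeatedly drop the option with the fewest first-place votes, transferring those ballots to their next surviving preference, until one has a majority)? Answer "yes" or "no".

Borda — scores: Jonas 241, Nadia 302, Kwame 204, Sven 57. Winner: Nadia.
Instant-runoff — R1 Jonas 29, Nadia 53, Kwame 43, Sven 9 (Sven out); R2 Jonas 29, Nadia 53, Kwame 52 (Jonas out); R3 Nadia 82, Kwame 52 (Nadia winner). Winner: Nadia.
The two methods agree.

yes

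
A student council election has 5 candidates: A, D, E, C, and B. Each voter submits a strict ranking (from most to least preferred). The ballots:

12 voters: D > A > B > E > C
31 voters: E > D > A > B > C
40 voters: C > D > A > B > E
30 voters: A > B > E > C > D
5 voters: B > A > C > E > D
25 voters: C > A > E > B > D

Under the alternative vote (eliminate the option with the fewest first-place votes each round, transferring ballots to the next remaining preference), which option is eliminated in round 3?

E

Round 1: A 30, D 12, E 31, C 65, B 5. Eliminate B.
Round 2: A 35, D 12, E 31, C 65. Eliminate D.
Round 3: A 47, E 31, C 65. Eliminate E.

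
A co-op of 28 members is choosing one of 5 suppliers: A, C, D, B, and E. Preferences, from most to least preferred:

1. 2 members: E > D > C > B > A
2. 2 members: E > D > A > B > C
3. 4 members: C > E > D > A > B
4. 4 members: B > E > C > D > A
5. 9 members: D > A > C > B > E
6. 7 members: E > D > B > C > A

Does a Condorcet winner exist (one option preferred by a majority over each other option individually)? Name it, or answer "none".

E

E vs A: 19–9 for E.
E vs C: 15–13 for E.
E vs D: 19–9 for E.
E vs B: 15–13 for E.
E beats every other option head-to-head.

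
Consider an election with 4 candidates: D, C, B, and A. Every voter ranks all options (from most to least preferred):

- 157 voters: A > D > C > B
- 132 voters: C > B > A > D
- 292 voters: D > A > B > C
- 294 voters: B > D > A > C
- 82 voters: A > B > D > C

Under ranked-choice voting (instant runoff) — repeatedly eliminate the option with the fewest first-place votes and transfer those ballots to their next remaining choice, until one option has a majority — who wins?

Round 1: D 292, C 132, B 294, A 239. Eliminate C.
Round 2: D 292, B 426, A 239. Eliminate A.
Round 3: D 449, B 508. B has a majority.

B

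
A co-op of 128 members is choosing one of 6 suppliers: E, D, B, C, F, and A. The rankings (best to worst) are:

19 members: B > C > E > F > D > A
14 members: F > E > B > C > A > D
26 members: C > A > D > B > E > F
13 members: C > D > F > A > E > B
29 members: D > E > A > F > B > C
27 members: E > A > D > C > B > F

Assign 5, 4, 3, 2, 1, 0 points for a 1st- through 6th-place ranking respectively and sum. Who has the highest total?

E: 19·3 + 14·4 + 26·1 + 13·1 + 29·4 + 27·5 = 403
D: 19·1 + 14·0 + 26·3 + 13·4 + 29·5 + 27·3 = 375
B: 19·5 + 14·3 + 26·2 + 13·0 + 29·1 + 27·1 = 245
C: 19·4 + 14·2 + 26·5 + 13·5 + 29·0 + 27·2 = 353
F: 19·2 + 14·5 + 26·0 + 13·3 + 29·2 + 27·0 = 205
A: 19·0 + 14·1 + 26·4 + 13·2 + 29·3 + 27·4 = 339
E has the highest Borda score (403).

E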